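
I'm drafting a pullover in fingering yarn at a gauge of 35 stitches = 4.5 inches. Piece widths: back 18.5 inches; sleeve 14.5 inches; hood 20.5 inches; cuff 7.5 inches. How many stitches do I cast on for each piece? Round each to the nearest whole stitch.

Rate = 35/4.5 = 7.778 sts per in.
back: 18.5 × 7.778 = 143.89 → 144.
sleeve: 14.5 × 7.778 = 112.78 → 113.
hood: 20.5 × 7.778 = 159.44 → 159.
cuff: 7.5 × 7.778 = 58.33 → 58.

back 144; sleeve 113; hood 159; cuff 58.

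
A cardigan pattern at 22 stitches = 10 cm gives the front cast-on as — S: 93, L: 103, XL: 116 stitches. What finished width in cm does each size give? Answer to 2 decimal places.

22/10 = 2.2 sts per cm.
S: 93 / 2.2 = 42.273 → 42.27 cm.
L: 103 / 2.2 = 46.818 → 46.82 cm.
XL: 116 / 2.2 = 52.727 → 52.73 cm.

S 42.27 cm; L 46.82 cm; XL 52.73 cm.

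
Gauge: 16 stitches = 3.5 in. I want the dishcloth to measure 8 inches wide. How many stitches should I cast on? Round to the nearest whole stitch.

Cast on 37 stitches.

16 stitches / 3.5 in = 4.571 stitches per inch.
8 × 4.571 = 36.57 stitches.
Round to nearest → 37.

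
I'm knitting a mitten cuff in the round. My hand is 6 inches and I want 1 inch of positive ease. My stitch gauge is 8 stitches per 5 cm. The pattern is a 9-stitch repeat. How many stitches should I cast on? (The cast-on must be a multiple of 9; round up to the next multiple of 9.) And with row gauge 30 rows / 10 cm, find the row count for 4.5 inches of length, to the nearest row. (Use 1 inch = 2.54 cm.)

Cast on 36 stitches; work 34 rows.

Finished = 6 + 1 = 7 inches.
7 inches × 2.54 = 17.78 cm.
8/5 = 1.6 sts per cm; 17.78 × 1.6 = 28.45 sts.
Next multiple of 9 → 36.
4.5 inches = 11.43 cm; × 3 = 34.29 → 34 rows.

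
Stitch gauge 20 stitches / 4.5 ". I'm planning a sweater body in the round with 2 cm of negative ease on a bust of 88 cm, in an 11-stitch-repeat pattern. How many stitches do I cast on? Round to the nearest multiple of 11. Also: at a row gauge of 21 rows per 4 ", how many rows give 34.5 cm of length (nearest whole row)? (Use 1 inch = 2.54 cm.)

Finished = 88 − 2 = 86 cm.
86 cm × 1/2.54 = 33.86 inches.
20/4.5 = 4.444 sts per in; 33.86 × 4.444 = 150.48 sts.
Nearest multiple of 11 → 154.
34.5 cm = 13.58 inches; × 5.25 = 71.31 → 71 rows.

Cast on 154 stitches; work 71 rows.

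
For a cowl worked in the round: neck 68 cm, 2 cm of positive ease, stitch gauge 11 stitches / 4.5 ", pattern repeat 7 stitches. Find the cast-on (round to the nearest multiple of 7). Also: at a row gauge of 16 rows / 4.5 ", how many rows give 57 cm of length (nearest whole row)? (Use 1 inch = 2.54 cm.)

Finished = 68 + 2 = 70 cm.
70 cm × 1/2.54 = 27.56 inches.
11/4.5 = 2.444 sts per in; 27.56 × 2.444 = 67.37 sts.
Nearest multiple of 7 → 70.
57 cm = 22.44 inches; × 3.556 = 79.79 → 80 rows.

Cast on 70 stitches; work 80 rows.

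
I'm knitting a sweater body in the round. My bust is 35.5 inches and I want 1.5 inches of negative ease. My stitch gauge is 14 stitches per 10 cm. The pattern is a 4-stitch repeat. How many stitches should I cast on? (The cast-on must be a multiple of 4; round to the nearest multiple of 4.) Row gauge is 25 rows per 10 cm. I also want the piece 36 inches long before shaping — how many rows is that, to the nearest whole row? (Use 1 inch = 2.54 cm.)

Cast on 120 stitches; work 229 rows.

Finished = 35.5 − 1.5 = 34 inches.
34 inches × 2.54 = 86.36 cm.
14/10 = 1.4 sts per cm; 86.36 × 1.4 = 120.90 sts.
Nearest multiple of 4 → 120.
36 inches = 91.44 cm; × 2.5 = 228.60 → 229 rows.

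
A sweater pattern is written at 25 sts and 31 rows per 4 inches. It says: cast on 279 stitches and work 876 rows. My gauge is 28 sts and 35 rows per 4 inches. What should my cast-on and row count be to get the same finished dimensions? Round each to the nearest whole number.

Cast on 312 stitches; work 989 rows.

Stitches: 279 × 28/25 = 312.48 → 312.
Rows: 876 × 35/31 = 989.03 → 989.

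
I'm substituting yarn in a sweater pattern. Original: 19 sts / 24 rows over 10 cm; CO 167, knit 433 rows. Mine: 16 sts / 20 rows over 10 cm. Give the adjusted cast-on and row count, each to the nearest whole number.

Stitches: 167 × 16/19 = 140.63 → 141.
Rows: 433 × 20/24 = 360.83 → 361.

Cast on 141 stitches; work 361 rows.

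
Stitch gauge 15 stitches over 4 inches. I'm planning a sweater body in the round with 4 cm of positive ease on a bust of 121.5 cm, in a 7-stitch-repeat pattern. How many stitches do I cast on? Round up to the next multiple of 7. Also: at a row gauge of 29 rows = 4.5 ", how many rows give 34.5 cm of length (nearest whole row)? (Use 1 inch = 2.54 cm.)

Cast on 189 stitches; work 88 rows.

Finished = 121.5 + 4 = 125.5 cm.
125.5 cm × 1/2.54 = 49.41 inches.
15/4 = 3.75 sts per in; 49.41 × 3.75 = 185.29 sts.
Next multiple of 7 → 189.
34.5 cm = 13.58 inches; × 6.444 = 87.53 → 88 rows.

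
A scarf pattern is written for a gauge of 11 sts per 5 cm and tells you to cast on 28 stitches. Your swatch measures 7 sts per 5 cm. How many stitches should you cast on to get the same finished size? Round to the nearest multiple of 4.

Cast on 16 stitches.

Scale factor = 7 / 11 = 0.636.
28 × 7 / 11 = 17.82 sts.
→ 16 sts.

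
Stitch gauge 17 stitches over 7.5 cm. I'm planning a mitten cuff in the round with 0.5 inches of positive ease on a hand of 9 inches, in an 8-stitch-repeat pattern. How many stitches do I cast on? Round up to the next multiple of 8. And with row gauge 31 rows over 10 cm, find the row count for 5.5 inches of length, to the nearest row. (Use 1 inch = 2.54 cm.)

Cast on 56 stitches; work 43 rows.

Finished = 9 + 0.5 = 9.5 inches.
9.5 inches × 2.54 = 24.13 cm.
17/7.5 = 2.267 sts per cm; 24.13 × 2.267 = 54.69 sts.
Next multiple of 8 → 56.
5.5 inches = 13.97 cm; × 3.1 = 43.31 → 43 rows.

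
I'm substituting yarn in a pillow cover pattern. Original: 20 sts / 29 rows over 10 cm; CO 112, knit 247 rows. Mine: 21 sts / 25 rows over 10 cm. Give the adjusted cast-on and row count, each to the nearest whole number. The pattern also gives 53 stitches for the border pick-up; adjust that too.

Cast on 118 stitches; work 213 rows; border pick-up 56 stitches.

Stitches: 112 × 21/20 = 117.60 → 118.
Rows: 247 × 25/29 = 212.93 → 213.
border pick-up: 53 × 21/20 = 55.65 → 56.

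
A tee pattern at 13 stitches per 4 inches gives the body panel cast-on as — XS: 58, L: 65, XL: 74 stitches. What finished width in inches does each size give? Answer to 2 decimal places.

13/4 = 3.25 sts per in.
XS: 58 / 3.25 = 17.846 → 17.85 in.
L: 65 / 3.25 = 20.000 → 20.00 in.
XL: 74 / 3.25 = 22.769 → 22.77 in.

XS 17.85 inches; L 20.00 inches; XL 22.77 inches.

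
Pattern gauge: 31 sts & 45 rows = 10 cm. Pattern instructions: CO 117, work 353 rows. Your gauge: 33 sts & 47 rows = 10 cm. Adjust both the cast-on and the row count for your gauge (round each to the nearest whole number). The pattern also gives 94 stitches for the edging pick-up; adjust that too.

Stitches: 117 × 33/31 = 124.55 → 125.
Rows: 353 × 47/45 = 368.69 → 369.
edging pick-up: 94 × 33/31 = 100.06 → 100.

Cast on 125 stitches; work 369 rows; edging pick-up 100 stitches.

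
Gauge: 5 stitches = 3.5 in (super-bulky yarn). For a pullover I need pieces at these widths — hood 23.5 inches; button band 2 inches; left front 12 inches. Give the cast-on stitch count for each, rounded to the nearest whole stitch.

Rate = 5/3.5 = 1.429 sts per in.
hood: 23.5 × 1.429 = 33.57 → 34.
button band: 2 × 1.429 = 2.86 → 3.
left front: 12 × 1.429 = 17.14 → 17.

hood 34; button band 3; left front 17.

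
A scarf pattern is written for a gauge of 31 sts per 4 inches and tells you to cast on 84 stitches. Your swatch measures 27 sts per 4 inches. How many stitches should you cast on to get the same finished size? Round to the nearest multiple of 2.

74 stitches.

Scale factor = 27 / 31 = 0.871.
84 × 27 / 31 = 73.16 sts.
→ 74 sts.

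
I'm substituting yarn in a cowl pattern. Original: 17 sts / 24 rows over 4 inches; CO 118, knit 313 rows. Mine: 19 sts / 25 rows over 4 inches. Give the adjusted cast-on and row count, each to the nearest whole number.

Stitches: 118 × 19/17 = 131.88 → 132.
Rows: 313 × 25/24 = 326.04 → 326.

Cast on 132 stitches; work 326 rows.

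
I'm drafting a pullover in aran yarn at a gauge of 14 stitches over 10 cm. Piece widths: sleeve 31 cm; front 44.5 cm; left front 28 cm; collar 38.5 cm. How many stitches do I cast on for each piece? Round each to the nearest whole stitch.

Rate = 14/10 = 1.4 sts per cm.
sleeve: 31 × 1.4 = 43.40 → 43.
front: 44.5 × 1.4 = 62.30 → 62.
left front: 28 × 1.4 = 39.20 → 39.
collar: 38.5 × 1.4 = 53.90 → 54.

sleeve 43; front 62; left front 39; collar 54.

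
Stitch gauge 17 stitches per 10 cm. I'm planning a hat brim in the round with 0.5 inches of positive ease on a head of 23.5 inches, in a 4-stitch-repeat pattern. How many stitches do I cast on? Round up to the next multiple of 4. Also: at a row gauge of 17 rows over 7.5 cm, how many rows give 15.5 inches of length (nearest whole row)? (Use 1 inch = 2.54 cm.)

Finished = 23.5 + 0.5 = 24 inches.
24 inches × 2.54 = 60.96 cm.
17/10 = 1.7 sts per cm; 60.96 × 1.7 = 103.63 sts.
Next multiple of 4 → 104.
15.5 inches = 39.37 cm; × 2.267 = 89.24 → 89 rows.

Cast on 104 stitches; work 89 rows.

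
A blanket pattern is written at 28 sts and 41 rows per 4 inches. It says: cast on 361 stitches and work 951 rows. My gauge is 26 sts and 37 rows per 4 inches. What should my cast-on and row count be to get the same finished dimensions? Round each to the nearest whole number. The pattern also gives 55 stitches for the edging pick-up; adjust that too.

Cast on 335 stitches; work 858 rows; edging pick-up 51 stitches.

Stitches: 361 × 26/28 = 335.21 → 335.
Rows: 951 × 37/41 = 858.22 → 858.
edging pick-up: 55 × 26/28 = 51.07 → 51.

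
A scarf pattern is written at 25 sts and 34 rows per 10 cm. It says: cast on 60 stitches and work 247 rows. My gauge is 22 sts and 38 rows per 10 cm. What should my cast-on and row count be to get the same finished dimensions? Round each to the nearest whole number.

Cast on 53 stitches; work 276 rows.

Stitches: 60 × 22/25 = 52.80 → 53.
Rows: 247 × 38/34 = 276.06 → 276.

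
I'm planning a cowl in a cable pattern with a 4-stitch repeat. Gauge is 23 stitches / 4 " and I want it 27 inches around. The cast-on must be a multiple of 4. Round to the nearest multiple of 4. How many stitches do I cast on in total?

CO 156 sts.

23 / 4 = 5.75 sts per inch.
27 × 5.75 = 155.25 sts.
Nearest multiple of 4: 156.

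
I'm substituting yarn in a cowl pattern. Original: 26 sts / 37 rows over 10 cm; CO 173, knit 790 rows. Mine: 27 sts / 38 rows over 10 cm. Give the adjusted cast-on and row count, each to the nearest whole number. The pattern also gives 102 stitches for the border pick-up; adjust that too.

Stitches: 173 × 27/26 = 179.65 → 180.
Rows: 790 × 38/37 = 811.35 → 811.
border pick-up: 102 × 27/26 = 105.92 → 106.

Cast on 180 stitches; work 811 rows; border pick-up 106 stitches.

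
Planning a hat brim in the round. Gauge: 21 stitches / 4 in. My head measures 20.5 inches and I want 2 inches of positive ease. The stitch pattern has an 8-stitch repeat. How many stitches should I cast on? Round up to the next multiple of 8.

CO 120 sts.

Finished = 20.5 + 2 = 22.5 inches.
21 / 4 = 5.25 sts/in.
22.5 × 5.25 = 118.12 sts.
Next multiple of 8: 120.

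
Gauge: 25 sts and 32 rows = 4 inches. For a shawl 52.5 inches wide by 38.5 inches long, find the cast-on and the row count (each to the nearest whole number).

Stitch gauge = 25/4 = 6.25 sts/in; 52.5 × 6.25 = 328.12 → 328 sts.
Row gauge = 32/4 = 8 rows/in; 38.5 × 8 = 308.00 → 308 rows.

Cast on 328 stitches and work 308 rows.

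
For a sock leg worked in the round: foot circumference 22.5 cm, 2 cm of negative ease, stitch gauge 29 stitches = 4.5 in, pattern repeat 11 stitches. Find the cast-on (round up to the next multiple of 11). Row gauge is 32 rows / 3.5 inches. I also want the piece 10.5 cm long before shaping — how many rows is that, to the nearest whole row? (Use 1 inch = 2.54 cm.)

Cast on 55 stitches; work 38 rows.

Finished = 22.5 − 2 = 20.5 cm.
20.5 cm × 1/2.54 = 8.07 inches.
29/4.5 = 6.444 sts per in; 8.07 × 6.444 = 52.01 sts.
Next multiple of 11 → 55.
10.5 cm = 4.13 inches; × 9.143 = 37.80 → 38 rows.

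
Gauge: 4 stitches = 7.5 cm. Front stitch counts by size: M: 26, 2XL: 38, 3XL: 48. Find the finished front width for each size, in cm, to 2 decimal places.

M 48.75 cm; 2XL 71.25 cm; 3XL 90.00 cm.

4/7.5 = 0.533 sts per cm.
M: 26 / 0.533 = 48.750 → 48.75 cm.
2XL: 38 / 0.533 = 71.250 → 71.25 cm.
3XL: 48 / 0.533 = 90.000 → 90.00 cm.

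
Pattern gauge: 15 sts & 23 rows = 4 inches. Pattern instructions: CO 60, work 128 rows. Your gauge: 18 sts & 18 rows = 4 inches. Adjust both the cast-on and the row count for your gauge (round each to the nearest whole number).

Stitches: 60 × 18/15 = 72.00 → 72.
Rows: 128 × 18/23 = 100.17 → 100.

Cast on 72 stitches; work 100 rows.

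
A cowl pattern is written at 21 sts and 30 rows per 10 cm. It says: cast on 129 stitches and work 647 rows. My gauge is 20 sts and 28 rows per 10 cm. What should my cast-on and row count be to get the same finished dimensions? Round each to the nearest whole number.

Cast on 123 stitches; work 604 rows.

Stitches: 129 × 20/21 = 122.86 → 123.
Rows: 647 × 28/30 = 603.87 → 604.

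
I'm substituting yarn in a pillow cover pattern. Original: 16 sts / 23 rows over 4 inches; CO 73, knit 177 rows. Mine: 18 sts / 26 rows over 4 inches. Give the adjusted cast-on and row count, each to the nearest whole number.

Cast on 82 stitches; work 200 rows.

Stitches: 73 × 18/16 = 82.12 → 82.
Rows: 177 × 26/23 = 200.09 → 200.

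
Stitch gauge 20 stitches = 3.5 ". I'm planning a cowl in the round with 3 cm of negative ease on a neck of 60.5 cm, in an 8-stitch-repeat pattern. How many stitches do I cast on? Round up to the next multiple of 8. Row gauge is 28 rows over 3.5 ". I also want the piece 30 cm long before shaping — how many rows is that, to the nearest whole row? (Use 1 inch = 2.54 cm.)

Cast on 136 stitches; work 94 rows.

Finished = 60.5 − 3 = 57.5 cm.
57.5 cm × 1/2.54 = 22.64 inches.
20/3.5 = 5.714 sts per in; 22.64 × 5.714 = 129.36 sts.
Next multiple of 8 → 136.
30 cm = 11.81 inches; × 8 = 94.49 → 94 rows.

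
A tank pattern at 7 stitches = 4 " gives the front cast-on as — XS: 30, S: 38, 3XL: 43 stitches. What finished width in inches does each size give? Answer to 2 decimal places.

7/4 = 1.75 sts per in.
XS: 30 / 1.75 = 17.143 → 17.14 in.
S: 38 / 1.75 = 21.714 → 21.71 in.
3XL: 43 / 1.75 = 24.571 → 24.57 in.

XS 17.14 inches; S 21.71 inches; 3XL 24.57 inches.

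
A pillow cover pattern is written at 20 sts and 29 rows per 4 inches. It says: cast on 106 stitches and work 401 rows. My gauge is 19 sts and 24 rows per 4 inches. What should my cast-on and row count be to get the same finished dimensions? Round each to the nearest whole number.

Cast on 101 stitches; work 332 rows.

Stitches: 106 × 19/20 = 100.70 → 101.
Rows: 401 × 24/29 = 331.86 → 332.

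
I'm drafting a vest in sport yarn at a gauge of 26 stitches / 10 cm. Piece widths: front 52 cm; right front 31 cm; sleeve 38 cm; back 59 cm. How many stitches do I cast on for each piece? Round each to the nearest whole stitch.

front 135; right front 81; sleeve 99; back 153.

Rate = 26/10 = 2.6 sts per cm.
front: 52 × 2.6 = 135.20 → 135.
right front: 31 × 2.6 = 80.60 → 81.
sleeve: 38 × 2.6 = 98.80 → 99.
back: 59 × 2.6 = 153.40 → 153.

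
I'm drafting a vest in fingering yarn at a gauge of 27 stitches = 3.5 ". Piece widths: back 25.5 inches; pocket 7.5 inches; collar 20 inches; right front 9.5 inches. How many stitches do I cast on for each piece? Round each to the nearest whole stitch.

Rate = 27/3.5 = 7.714 sts per in.
back: 25.5 × 7.714 = 196.71 → 197.
pocket: 7.5 × 7.714 = 57.86 → 58.
collar: 20 × 7.714 = 154.29 → 154.
right front: 9.5 × 7.714 = 73.29 → 73.

back 197; pocket 58; collar 154; right front 73.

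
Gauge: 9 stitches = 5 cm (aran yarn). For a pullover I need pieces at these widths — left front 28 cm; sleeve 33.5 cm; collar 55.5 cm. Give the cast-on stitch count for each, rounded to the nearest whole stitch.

left front 50; sleeve 60; collar 100.

Rate = 9/5 = 1.8 sts per cm.
left front: 28 × 1.8 = 50.40 → 50.
sleeve: 33.5 × 1.8 = 60.30 → 60.
collar: 55.5 × 1.8 = 99.90 → 100.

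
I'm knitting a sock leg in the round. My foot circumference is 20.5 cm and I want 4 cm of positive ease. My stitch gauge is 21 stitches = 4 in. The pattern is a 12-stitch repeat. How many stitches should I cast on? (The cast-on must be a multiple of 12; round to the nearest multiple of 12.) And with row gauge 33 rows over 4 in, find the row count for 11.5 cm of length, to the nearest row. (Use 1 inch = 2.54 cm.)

Finished = 20.5 + 4 = 24.5 cm.
24.5 cm × 1/2.54 = 9.65 inches.
21/4 = 5.25 sts per in; 9.65 × 5.25 = 50.64 sts.
Nearest multiple of 12 → 48.
11.5 cm = 4.53 inches; × 8.25 = 37.35 → 37 rows.

Cast on 48 stitches; work 37 rows.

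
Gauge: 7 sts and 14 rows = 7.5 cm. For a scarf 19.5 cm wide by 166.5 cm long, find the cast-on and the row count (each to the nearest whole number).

Stitch gauge = 7/7.5 = 0.933 sts/cm; 19.5 × 0.933 = 18.20 → 18 sts.
Row gauge = 14/7.5 = 1.867 rows/cm; 166.5 × 1.867 = 310.80 → 311 rows.

Cast on 18 stitches and work 311 rows.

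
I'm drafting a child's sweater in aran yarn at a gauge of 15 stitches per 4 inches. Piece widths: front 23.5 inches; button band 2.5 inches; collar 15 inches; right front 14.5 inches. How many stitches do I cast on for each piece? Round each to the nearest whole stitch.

front 88; button band 9; collar 56; right front 54.

Rate = 15/4 = 3.75 sts per in.
front: 23.5 × 3.75 = 88.12 → 88.
button band: 2.5 × 3.75 = 9.38 → 9.
collar: 15 × 3.75 = 56.25 → 56.
right front: 14.5 × 3.75 = 54.38 → 54.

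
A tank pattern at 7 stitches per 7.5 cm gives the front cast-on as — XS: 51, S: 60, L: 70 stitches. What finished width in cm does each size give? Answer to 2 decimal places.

7/7.5 = 0.933 sts per cm.
XS: 51 / 0.933 = 54.643 → 54.64 cm.
S: 60 / 0.933 = 64.286 → 64.29 cm.
L: 70 / 0.933 = 75.000 → 75.00 cm.

XS 54.64 cm; S 64.29 cm; L 75.00 cm.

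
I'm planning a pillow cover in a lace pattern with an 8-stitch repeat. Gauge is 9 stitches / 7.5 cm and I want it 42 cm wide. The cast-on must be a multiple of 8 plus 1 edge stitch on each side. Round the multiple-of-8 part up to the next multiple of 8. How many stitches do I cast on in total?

9 / 7.5 = 1.2 sts per cm.
42 × 1.2 = 50.40 sts.
Less 2 edge sts → 48.40 for the repeat.
Next multiple of 8: 56.
Add back 2 edge sts → 58.

CO 58 sts.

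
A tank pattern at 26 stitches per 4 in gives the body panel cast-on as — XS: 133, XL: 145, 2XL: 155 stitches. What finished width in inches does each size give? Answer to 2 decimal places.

26/4 = 6.5 sts per in.
XS: 133 / 6.5 = 20.462 → 20.46 in.
XL: 145 / 6.5 = 22.308 → 22.31 in.
2XL: 155 / 6.5 = 23.846 → 23.85 in.

XS 20.46 inches; XL 22.31 inches; 2XL 23.85 inches.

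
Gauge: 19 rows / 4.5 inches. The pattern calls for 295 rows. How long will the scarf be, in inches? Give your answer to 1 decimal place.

69.9 inches.

19 rows / 4.5 inch = 4.222 rows per inch.
295 / 4.222 = 69.87 inches.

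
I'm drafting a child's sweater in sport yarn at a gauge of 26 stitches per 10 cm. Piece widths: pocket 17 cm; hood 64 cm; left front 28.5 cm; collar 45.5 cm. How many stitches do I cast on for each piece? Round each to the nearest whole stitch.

Rate = 26/10 = 2.6 sts per cm.
pocket: 17 × 2.6 = 44.20 → 44.
hood: 64 × 2.6 = 166.40 → 166.
left front: 28.5 × 2.6 = 74.10 → 74.
collar: 45.5 × 2.6 = 118.30 → 118.

pocket 44; hood 166; left front 74; collar 118.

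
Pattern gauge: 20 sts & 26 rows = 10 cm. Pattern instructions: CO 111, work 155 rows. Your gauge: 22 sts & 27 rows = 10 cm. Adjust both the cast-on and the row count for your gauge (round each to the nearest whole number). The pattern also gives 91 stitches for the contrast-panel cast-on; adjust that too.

Stitches: 111 × 22/20 = 122.10 → 122.
Rows: 155 × 27/26 = 160.96 → 161.
contrast-panel cast-on: 91 × 22/20 = 100.10 → 100.

Cast on 122 stitches; work 161 rows; contrast-panel cast-on 100 stitches.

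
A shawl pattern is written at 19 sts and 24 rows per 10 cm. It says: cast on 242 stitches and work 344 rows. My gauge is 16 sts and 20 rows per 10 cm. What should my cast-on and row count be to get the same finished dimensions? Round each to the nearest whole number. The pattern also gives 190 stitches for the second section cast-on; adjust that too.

Stitches: 242 × 16/19 = 203.79 → 204.
Rows: 344 × 20/24 = 286.67 → 287.
second section cast-on: 190 × 16/19 = 160.00 → 160.

Cast on 204 stitches; work 287 rows; second section cast-on 160 stitches.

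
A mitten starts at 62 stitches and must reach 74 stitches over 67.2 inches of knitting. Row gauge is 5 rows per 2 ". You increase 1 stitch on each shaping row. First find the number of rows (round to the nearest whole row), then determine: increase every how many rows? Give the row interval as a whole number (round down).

Rows = 67.2 × 2.5 = 168.0 → 168 rows.
Stitches to add: 12 → 12 shaping rows (at 1 st each).
168 / 12 = 14.00 → every 14 rows.

Increase every 14th row.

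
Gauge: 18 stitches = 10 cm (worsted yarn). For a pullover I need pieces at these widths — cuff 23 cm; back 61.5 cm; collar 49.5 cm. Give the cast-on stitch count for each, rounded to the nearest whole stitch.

Rate = 18/10 = 1.8 sts per cm.
cuff: 23 × 1.8 = 41.40 → 41.
back: 61.5 × 1.8 = 110.70 → 111.
collar: 49.5 × 1.8 = 89.10 → 89.

cuff 41; back 111; collar 89.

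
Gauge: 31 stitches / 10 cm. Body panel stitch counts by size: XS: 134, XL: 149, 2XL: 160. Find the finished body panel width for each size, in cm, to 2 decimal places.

31/10 = 3.1 sts per cm.
XS: 134 / 3.1 = 43.226 → 43.23 cm.
XL: 149 / 3.1 = 48.065 → 48.06 cm.
2XL: 160 / 3.1 = 51.613 → 51.61 cm.

XS 43.23 cm; XL 48.06 cm; 2XL 51.61 cm.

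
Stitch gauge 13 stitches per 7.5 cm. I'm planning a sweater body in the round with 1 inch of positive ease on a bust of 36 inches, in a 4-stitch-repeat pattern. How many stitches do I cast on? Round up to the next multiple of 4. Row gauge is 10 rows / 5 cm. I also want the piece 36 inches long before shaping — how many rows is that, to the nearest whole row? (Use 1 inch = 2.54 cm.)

Cast on 164 stitches; work 183 rows.

Finished = 36 + 1 = 37 inches.
37 inches × 2.54 = 93.98 cm.
13/7.5 = 1.733 sts per cm; 93.98 × 1.733 = 162.90 sts.
Next multiple of 4 → 164.
36 inches = 91.44 cm; × 2 = 182.88 → 183 rows.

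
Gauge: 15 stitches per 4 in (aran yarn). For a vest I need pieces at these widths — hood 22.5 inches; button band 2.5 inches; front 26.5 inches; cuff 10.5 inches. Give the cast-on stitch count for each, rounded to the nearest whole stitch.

Rate = 15/4 = 3.75 sts per in.
hood: 22.5 × 3.75 = 84.38 → 84.
button band: 2.5 × 3.75 = 9.38 → 9.
front: 26.5 × 3.75 = 99.38 → 99.
cuff: 10.5 × 3.75 = 39.38 → 39.

hood 84; button band 9; front 99; cuff 39.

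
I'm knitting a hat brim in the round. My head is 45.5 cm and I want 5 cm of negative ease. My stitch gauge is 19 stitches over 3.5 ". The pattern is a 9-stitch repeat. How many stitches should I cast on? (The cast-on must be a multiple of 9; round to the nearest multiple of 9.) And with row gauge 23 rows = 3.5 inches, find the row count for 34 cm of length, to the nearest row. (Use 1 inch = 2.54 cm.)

Cast on 90 stitches; work 88 rows.

Finished = 45.5 − 5 = 40.5 cm.
40.5 cm × 1/2.54 = 15.94 inches.
19/3.5 = 5.429 sts per in; 15.94 × 5.429 = 86.56 sts.
Nearest multiple of 9 → 90.
34 cm = 13.39 inches; × 6.571 = 87.96 → 88 rows.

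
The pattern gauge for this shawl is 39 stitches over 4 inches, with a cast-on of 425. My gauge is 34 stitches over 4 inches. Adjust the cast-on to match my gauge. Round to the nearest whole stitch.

Scale factor = 34 / 39 = 0.872.
425 × 34 / 39 = 370.51 sts.
→ 371 sts.

371 stitches.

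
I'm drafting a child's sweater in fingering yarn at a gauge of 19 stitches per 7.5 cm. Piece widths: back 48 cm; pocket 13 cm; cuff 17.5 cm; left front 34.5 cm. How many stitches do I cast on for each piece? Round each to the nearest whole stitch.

back 122; pocket 33; cuff 44; left front 87.

Rate = 19/7.5 = 2.533 sts per cm.
back: 48 × 2.533 = 121.60 → 122.
pocket: 13 × 2.533 = 32.93 → 33.
cuff: 17.5 × 2.533 = 44.33 → 44.
left front: 34.5 × 2.533 = 87.40 → 87.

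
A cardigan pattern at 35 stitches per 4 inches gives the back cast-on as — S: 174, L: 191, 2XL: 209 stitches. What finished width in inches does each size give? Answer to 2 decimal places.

S 19.89 inches; L 21.83 inches; 2XL 23.89 inches.

35/4 = 8.75 sts per in.
S: 174 / 8.75 = 19.886 → 19.89 in.
L: 191 / 8.75 = 21.829 → 21.83 in.
2XL: 209 / 8.75 = 23.886 → 23.89 in.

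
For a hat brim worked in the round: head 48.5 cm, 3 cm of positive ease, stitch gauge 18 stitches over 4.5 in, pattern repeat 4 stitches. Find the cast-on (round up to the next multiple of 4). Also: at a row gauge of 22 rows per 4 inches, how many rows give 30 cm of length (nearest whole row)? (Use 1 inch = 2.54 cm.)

Cast on 84 stitches; work 65 rows.

Finished = 48.5 + 3 = 51.5 cm.
51.5 cm × 1/2.54 = 20.28 inches.
18/4.5 = 4 sts per in; 20.28 × 4 = 81.10 sts.
Next multiple of 4 → 84.
30 cm = 11.81 inches; × 5.5 = 64.96 → 65 rows.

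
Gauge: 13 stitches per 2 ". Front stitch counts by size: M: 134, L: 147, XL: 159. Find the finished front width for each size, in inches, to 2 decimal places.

13/2 = 6.5 sts per in.
M: 134 / 6.5 = 20.615 → 20.62 in.
L: 147 / 6.5 = 22.615 → 22.62 in.
XL: 159 / 6.5 = 24.462 → 24.46 in.

M 20.62 inches; L 22.62 inches; XL 24.46 inches.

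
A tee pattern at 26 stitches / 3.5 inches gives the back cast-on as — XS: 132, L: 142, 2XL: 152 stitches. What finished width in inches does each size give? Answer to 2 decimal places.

26/3.5 = 7.429 sts per in.
XS: 132 / 7.429 = 17.769 → 17.77 in.
L: 142 / 7.429 = 19.115 → 19.12 in.
2XL: 152 / 7.429 = 20.462 → 20.46 in.

XS 17.77 inches; L 19.12 inches; 2XL 20.46 inches.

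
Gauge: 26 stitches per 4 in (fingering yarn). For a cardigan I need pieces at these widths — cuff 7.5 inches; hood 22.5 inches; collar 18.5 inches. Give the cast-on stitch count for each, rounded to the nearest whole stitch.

cuff 49; hood 146; collar 120.

Rate = 26/4 = 6.5 sts per in.
cuff: 7.5 × 6.5 = 48.75 → 49.
hood: 22.5 × 6.5 = 146.25 → 146.
collar: 18.5 × 6.5 = 120.25 → 120.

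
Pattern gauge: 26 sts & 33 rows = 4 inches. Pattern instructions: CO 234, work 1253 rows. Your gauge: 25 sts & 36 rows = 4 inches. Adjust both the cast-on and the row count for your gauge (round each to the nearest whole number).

Stitches: 234 × 25/26 = 225.00 → 225.
Rows: 1253 × 36/33 = 1366.91 → 1367.

Cast on 225 stitches; work 1367 rows.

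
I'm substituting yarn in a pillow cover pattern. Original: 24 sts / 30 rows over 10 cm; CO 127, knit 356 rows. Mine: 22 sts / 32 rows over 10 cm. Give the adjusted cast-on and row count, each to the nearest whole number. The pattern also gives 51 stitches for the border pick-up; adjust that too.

Stitches: 127 × 22/24 = 116.42 → 116.
Rows: 356 × 32/30 = 379.73 → 380.
border pick-up: 51 × 22/24 = 46.75 → 47.

Cast on 116 stitches; work 380 rows; border pick-up 47 stitches.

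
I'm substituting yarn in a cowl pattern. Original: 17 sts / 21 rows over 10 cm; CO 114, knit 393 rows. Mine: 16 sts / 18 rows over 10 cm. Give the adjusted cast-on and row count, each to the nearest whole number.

Cast on 107 stitches; work 337 rows.

Stitches: 114 × 16/17 = 107.29 → 107.
Rows: 393 × 18/21 = 336.86 → 337.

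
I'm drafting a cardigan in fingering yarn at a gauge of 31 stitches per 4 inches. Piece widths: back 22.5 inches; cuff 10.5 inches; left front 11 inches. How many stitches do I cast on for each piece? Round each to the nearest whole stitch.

Rate = 31/4 = 7.75 sts per in.
back: 22.5 × 7.75 = 174.38 → 174.
cuff: 10.5 × 7.75 = 81.38 → 81.
left front: 11 × 7.75 = 85.25 → 85.

back 174; cuff 81; left front 85.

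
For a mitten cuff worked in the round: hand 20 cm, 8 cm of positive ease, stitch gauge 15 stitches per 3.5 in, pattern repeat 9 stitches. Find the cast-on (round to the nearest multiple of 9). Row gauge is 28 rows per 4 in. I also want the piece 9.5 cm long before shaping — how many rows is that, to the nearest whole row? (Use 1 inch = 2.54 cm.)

Finished = 20 + 8 = 28 cm.
28 cm × 1/2.54 = 11.02 inches.
15/3.5 = 4.286 sts per in; 11.02 × 4.286 = 47.24 sts.
Nearest multiple of 9 → 45.
9.5 cm = 3.74 inches; × 7 = 26.18 → 26 rows.

Cast on 45 stitches; work 26 rows.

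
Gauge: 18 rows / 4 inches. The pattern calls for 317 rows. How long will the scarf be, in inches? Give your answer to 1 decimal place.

18 rows / 4 inch = 4.5 rows per inch.
317 / 4.5 = 70.44 inches.

70.4 inches.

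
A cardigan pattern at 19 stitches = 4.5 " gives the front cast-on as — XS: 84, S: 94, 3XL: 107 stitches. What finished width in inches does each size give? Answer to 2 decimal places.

XS 19.89 inches; S 22.26 inches; 3XL 25.34 inches.

19/4.5 = 4.222 sts per in.
XS: 84 / 4.222 = 19.895 → 19.89 in.
S: 94 / 4.222 = 22.263 → 22.26 in.
3XL: 107 / 4.222 = 25.342 → 25.34 in.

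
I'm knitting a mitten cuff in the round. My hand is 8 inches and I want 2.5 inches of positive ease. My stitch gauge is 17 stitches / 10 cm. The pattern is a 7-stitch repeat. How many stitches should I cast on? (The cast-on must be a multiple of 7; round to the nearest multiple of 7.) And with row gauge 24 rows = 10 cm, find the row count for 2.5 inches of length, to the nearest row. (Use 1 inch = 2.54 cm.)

Finished = 8 + 2.5 = 10.5 inches.
10.5 inches × 2.54 = 26.67 cm.
17/10 = 1.7 sts per cm; 26.67 × 1.7 = 45.34 sts.
Nearest multiple of 7 → 42.
2.5 inches = 6.35 cm; × 2.4 = 15.24 → 15 rows.

Cast on 42 stitches; work 15 rows.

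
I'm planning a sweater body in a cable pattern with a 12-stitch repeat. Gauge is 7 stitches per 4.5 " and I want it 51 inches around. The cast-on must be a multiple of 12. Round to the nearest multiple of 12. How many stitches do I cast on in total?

7 / 4.5 = 1.556 sts per inch.
51 × 1.556 = 79.33 sts.
Nearest multiple of 12: 84.

84 stitches.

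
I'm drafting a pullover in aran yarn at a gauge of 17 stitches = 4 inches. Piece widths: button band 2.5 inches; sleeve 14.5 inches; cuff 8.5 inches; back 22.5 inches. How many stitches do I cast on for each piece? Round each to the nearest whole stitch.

Rate = 17/4 = 4.25 sts per in.
button band: 2.5 × 4.25 = 10.62 → 11.
sleeve: 14.5 × 4.25 = 61.62 → 62.
cuff: 8.5 × 4.25 = 36.12 → 36.
back: 22.5 × 4.25 = 95.62 → 96.

button band 11; sleeve 62; cuff 36; back 96.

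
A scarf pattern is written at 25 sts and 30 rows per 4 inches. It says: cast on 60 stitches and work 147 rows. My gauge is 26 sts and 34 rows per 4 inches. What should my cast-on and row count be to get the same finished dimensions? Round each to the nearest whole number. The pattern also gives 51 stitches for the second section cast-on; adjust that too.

Stitches: 60 × 26/25 = 62.40 → 62.
Rows: 147 × 34/30 = 166.60 → 167.
second section cast-on: 51 × 26/25 = 53.04 → 53.

Cast on 62 stitches; work 167 rows; second section cast-on 53 stitches.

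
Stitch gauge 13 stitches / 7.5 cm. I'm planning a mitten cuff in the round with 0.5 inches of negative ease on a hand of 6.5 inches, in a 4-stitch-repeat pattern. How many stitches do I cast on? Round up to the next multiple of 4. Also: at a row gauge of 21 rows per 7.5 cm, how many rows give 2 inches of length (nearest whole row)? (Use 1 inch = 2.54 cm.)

Cast on 28 stitches; work 14 rows.

Finished = 6.5 − 0.5 = 6 inches.
6 inches × 2.54 = 15.24 cm.
13/7.5 = 1.733 sts per cm; 15.24 × 1.733 = 26.42 sts.
Next multiple of 4 → 28.
2 inches = 5.08 cm; × 2.8 = 14.22 → 14 rows.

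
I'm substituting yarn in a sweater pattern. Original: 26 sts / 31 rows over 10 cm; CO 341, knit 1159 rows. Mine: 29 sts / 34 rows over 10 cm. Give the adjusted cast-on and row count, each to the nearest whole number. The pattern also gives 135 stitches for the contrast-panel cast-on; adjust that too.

Stitches: 341 × 29/26 = 380.35 → 380.
Rows: 1159 × 34/31 = 1271.16 → 1271.
contrast-panel cast-on: 135 × 29/26 = 150.58 → 151.

Cast on 380 stitches; work 1271 rows; contrast-panel cast-on 151 stitches.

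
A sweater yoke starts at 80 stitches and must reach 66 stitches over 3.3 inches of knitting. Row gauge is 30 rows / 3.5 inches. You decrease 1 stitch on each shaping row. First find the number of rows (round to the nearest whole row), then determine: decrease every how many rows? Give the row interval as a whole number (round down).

Rows = 3.3 × 8.571 = 28.3 → 28 rows.
Stitches to remove: 14 → 14 shaping rows (at 1 st each).
28 / 14 = 2.00 → every 2 rows.

Decrease every 2nd row.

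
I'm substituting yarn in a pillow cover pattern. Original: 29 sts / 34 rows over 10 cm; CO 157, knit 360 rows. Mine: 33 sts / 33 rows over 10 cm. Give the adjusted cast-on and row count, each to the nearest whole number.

Cast on 179 stitches; work 349 rows.

Stitches: 157 × 33/29 = 178.66 → 179.
Rows: 360 × 33/34 = 349.41 → 349.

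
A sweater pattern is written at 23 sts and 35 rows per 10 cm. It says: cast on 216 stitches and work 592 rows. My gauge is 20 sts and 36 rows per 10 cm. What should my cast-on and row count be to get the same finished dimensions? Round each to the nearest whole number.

Cast on 188 stitches; work 609 rows.

Stitches: 216 × 20/23 = 187.83 → 188.
Rows: 592 × 36/35 = 608.91 → 609.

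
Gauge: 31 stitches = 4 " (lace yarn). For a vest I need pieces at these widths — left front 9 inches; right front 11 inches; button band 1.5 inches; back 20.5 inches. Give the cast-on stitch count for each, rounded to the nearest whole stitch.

Rate = 31/4 = 7.75 sts per in.
left front: 9 × 7.75 = 69.75 → 70.
right front: 11 × 7.75 = 85.25 → 85.
button band: 1.5 × 7.75 = 11.62 → 12.
back: 20.5 × 7.75 = 158.88 → 159.

left front 70; right front 85; button band 12; back 159.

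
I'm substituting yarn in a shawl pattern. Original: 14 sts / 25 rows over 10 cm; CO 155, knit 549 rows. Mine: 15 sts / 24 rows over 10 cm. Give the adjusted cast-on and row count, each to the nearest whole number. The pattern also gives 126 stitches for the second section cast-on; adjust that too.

Cast on 166 stitches; work 527 rows; second section cast-on 135 stitches.

Stitches: 155 × 15/14 = 166.07 → 166.
Rows: 549 × 24/25 = 527.04 → 527.
second section cast-on: 126 × 15/14 = 135.00 → 135.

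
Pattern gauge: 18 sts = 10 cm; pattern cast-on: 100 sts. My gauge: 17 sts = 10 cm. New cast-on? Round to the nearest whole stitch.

Scale factor = 17 / 18 = 0.944.
100 × 17 / 18 = 94.44 sts.
→ 94 sts.

94 stitches.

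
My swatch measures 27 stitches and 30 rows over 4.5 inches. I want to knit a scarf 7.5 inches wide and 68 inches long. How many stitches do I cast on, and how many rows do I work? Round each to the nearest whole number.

Cast on 45 stitches and work 453 rows.

Stitch gauge = 27/4.5 = 6 sts/in; 7.5 × 6 = 45.00 → 45 sts.
Row gauge = 30/4.5 = 6.667 rows/in; 68 × 6.667 = 453.33 → 453 rows.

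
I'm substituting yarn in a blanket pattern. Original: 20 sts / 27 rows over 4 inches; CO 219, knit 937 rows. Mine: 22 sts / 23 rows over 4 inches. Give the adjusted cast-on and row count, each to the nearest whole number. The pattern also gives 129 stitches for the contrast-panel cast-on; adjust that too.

Cast on 241 stitches; work 798 rows; contrast-panel cast-on 142 stitches.

Stitches: 219 × 22/20 = 240.90 → 241.
Rows: 937 × 23/27 = 798.19 → 798.
contrast-panel cast-on: 129 × 22/20 = 141.90 → 142.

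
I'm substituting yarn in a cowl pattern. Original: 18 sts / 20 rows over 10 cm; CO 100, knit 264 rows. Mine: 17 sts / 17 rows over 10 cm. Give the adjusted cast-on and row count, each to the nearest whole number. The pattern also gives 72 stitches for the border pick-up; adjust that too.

Cast on 94 stitches; work 224 rows; border pick-up 68 stitches.

Stitches: 100 × 17/18 = 94.44 → 94.
Rows: 264 × 17/20 = 224.40 → 224.
border pick-up: 72 × 17/18 = 68.00 → 68.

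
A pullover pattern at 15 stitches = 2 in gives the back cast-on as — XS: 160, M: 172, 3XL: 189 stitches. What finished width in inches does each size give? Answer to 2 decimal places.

XS 21.33 inches; M 22.93 inches; 3XL 25.20 inches.

15/2 = 7.5 sts per in.
XS: 160 / 7.5 = 21.333 → 21.33 in.
M: 172 / 7.5 = 22.933 → 22.93 in.
3XL: 189 / 7.5 = 25.200 → 25.20 in.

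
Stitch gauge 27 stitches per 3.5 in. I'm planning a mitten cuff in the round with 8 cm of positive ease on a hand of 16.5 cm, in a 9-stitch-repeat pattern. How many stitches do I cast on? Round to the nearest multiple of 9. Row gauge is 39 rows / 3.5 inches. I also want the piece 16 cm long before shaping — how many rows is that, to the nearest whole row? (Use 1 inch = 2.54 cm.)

Cast on 72 stitches; work 70 rows.

Finished = 16.5 + 8 = 24.5 cm.
24.5 cm × 1/2.54 = 9.65 inches.
27/3.5 = 7.714 sts per in; 9.65 × 7.714 = 74.41 sts.
Nearest multiple of 9 → 72.
16 cm = 6.30 inches; × 11.143 = 70.19 → 70 rows.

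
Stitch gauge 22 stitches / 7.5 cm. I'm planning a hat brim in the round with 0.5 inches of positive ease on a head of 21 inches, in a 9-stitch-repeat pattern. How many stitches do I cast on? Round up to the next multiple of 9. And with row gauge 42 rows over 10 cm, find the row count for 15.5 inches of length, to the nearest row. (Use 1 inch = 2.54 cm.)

Finished = 21 + 0.5 = 21.5 inches.
21.5 inches × 2.54 = 54.61 cm.
22/7.5 = 2.933 sts per cm; 54.61 × 2.933 = 160.19 sts.
Next multiple of 9 → 162.
15.5 inches = 39.37 cm; × 4.2 = 165.35 → 165 rows.

Cast on 162 stitches; work 165 rows.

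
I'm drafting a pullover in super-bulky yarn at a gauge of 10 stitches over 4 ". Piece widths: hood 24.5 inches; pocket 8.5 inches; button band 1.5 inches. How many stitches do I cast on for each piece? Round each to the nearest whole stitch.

hood 61; pocket 21; button band 4.

Rate = 10/4 = 2.5 sts per in.
hood: 24.5 × 2.5 = 61.25 → 61.
pocket: 8.5 × 2.5 = 21.25 → 21.
button band: 1.5 × 2.5 = 3.75 → 4.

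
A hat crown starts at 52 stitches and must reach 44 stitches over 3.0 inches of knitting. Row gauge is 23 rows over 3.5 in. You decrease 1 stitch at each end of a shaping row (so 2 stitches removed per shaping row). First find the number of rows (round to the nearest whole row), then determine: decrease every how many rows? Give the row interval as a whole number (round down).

Rows = 3.0 × 6.571 = 19.7 → 20 rows.
Stitches to remove: 8 → 4 shaping rows (at 2 st each).
20 / 4 = 5.00 → every 5 rows.

Decrease every 5th row.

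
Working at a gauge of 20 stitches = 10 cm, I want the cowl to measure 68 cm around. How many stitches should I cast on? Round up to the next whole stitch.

CO 136 sts.

20 stitches / 10 cm = 2 stitches per cm.
68 × 2 = 136.00 stitches.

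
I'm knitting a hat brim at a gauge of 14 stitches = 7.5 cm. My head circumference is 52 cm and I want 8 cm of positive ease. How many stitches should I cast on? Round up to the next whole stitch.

Cast on 112 stitches.

Finished = 52 + 8 = 60 cm.
14 / 7.5 = 1.867 sts per cm.
60.00 × 1.867 = 112.00 sts.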